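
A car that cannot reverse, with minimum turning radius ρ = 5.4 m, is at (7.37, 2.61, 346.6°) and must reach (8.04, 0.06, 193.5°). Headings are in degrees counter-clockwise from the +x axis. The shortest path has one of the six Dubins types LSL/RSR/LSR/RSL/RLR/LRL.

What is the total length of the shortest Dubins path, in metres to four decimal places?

39.3898 m

Let ψ = atan2(Δy, Δx) = atan2(-2.55, 0.67) = -75.2786° be the start→goal bearing.
Normalize: d = |goal − start| / ρ = 2.636551/5.4 = 0.488250, α = (θ_start − ψ) mod 360° = 61.8786° = 1.079985 rad, β = (θ_goal − ψ) mod 360° = 268.7786° = 4.691071 rad.
Common terms: sin α = 0.881951, cos α = 0.471342, sin β = -0.999773, cos β = -0.021317, cos(α−β) = -0.891798, d² = 0.238388. Work in radians in the unit-radius frame; every candidate has L = ρ·(t + p + q).
LSL: p² = 2 + d² − 2cos(α−β) + 2d(sin α − sin β) = 5.859487; p = √p² = 2.420638; φ = atan2(cos β − cos α, d + sin α − sin β) = -0.204956 rad; t = (φ − α) mod 2π = 4.998245 rad, q = (β − φ) mod 2π = 4.896027 rad → L = 5.4·(4.998245 + 2.420638 + 4.896027) = 5.4·12.314909 = 66.500510 m
RSR: p² = 2 + d² − 2cos(α−β) + 2d(sin β − sin α) = 2.184480; p = √p² = 1.477999; φ = atan2(cos α − cos β, d − sin α + sin β) = 2.801761 rad; t = (α − φ) mod 2π = 4.561409 rad, q = (φ − β) mod 2π = 4.393876 rad → L = 5.4·(4.561409 + 1.477999 + 4.393876) = 5.4·10.433283 = 56.339728 m
LSR: p² = d² − 2 + 2cos(α−β) + 2d(sin α + sin β) = -3.660260 < 0 → infeasible
RSL: p² = d² − 2 + 2cos(α−β) − 2d(sin α + sin β) = -3.430153 < 0 → infeasible
RLR: c = (6 − d² + 2cos(α−β) + 2d(sin α − sin β))/8 = 0.726940; p = 2π − arccos c = 5.526244 rad; φ = atan2(cos α − cos β, d − sin α + sin β) = 2.801761 rad; t = (α − φ + p/2) mod 2π = 1.041345 rad, q = (α − β − t + p) mod 2π = 0.873813 rad → L = 5.4·(1.041345 + 5.526244 + 0.873813) = 5.4·7.441402 = 40.183573 m
LRL: c = (6 − d² + 2cos(α−β) − 2d(sin α − sin β))/8 = 0.267564; p = 2π − arccos c = 4.983253 rad; φ = atan2(cos β − cos α, d + sin α − sin β) = -0.204956 rad; t = (φ − α + p/2) mod 2π = 1.206686 rad, q = (β − α − t + p) mod 2π = 1.104468 rad → L = 5.4·(1.206686 + 4.983253 + 1.104468) = 5.4·7.294407 = 39.389799 m
Shortest: LRL with L = 39.389799 m ≈ 39.3898 m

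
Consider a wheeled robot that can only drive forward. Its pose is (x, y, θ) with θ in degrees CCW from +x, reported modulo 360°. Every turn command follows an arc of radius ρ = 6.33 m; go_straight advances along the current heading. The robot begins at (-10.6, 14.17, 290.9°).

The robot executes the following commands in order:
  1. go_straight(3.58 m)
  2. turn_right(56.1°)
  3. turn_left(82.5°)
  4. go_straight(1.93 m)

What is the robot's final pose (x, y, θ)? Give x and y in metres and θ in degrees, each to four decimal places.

(-7.7657, -4.6911, 317.3000°)

set_pose: (x, y, θ) = (-10.6000, 14.1700, 290.9000°), ρ = 6.33
go_straight(3.58): x += 3.58·cos θ, y += 3.58·sin θ → (-9.3229, 10.8255, 290.9000°)
turn_right(56.1°): centre at ρ to the right, rotate −56.1° → (-10.0639, 4.9186, 234.8000°)
turn_left(82.5°): centre at ρ to the left, rotate +82.5° → (-9.1841, -3.3822, 317.3000°)
go_straight(1.93): x += 1.93·cos θ, y += 1.93·sin θ → (-7.7657, -4.6911, 317.3000°)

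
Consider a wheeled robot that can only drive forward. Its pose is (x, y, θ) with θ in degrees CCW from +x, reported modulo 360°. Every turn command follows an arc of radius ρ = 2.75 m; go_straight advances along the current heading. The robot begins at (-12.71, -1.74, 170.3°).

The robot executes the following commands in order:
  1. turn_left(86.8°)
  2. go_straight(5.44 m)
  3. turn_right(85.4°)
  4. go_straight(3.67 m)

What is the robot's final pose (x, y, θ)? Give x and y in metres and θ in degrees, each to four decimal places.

(-23.7776, -10.7169, 171.7000°)

set_pose: (x, y, θ) = (-12.7100, -1.7400, 170.3000°), ρ = 2.75
turn_left(86.8°): centre at ρ to the left, rotate +86.8° → (-15.8539, -3.8367, 257.1000°)
go_straight(5.44): x += 5.44·cos θ, y += 5.44·sin θ → (-17.0684, -9.1394, 257.1000°)
turn_right(85.4°): centre at ρ to the right, rotate −85.4° → (-20.1460, -11.2467, 171.7000°)
go_straight(3.67): x += 3.67·cos θ, y += 3.67·sin θ → (-23.7776, -10.7169, 171.7000°)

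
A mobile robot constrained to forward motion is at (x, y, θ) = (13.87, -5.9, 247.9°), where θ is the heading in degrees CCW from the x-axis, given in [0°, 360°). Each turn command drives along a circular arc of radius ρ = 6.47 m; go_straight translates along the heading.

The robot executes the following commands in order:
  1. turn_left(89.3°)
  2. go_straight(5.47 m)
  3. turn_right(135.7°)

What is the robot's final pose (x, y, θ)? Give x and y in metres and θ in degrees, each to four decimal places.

(22.2640, -28.4026, 201.5000°)

set_pose: (x, y, θ) = (13.8700, -5.9000, 247.9000°), ρ = 6.47
turn_left(89.3°): centre at ρ to the left, rotate +89.3° → (17.3574, -14.2986, 337.2000°)
go_straight(5.47): x += 5.47·cos θ, y += 5.47·sin θ → (22.4000, -16.4183, 337.2000°)
turn_right(135.7°): centre at ρ to the right, rotate −135.7° → (22.2640, -28.4026, 201.5000°)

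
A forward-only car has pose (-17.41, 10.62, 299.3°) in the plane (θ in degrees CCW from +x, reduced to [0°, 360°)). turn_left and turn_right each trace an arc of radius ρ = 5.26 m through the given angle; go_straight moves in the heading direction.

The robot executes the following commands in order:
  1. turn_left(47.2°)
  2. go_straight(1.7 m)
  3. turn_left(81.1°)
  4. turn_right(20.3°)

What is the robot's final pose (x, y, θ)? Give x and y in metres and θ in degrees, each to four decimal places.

set_pose: (x, y, θ) = (-17.4100, 10.6200, 299.3000°), ρ = 5.26
turn_left(47.2°): centre at ρ to the left, rotate +47.2° → (-14.0508, 8.0795, 346.5000°)
go_straight(1.7): x += 1.7·cos θ, y += 1.7·sin θ → (-12.3978, 7.6826, 346.5000°)
turn_left(81.1°): centre at ρ to the left, rotate +81.1° → (-6.3068, 10.7929, 427.6000° ≡ 67.6000°)
turn_right(20.3°): centre at ρ to the right, rotate −20.3° → (-5.3093, 12.3556, 47.3000°)

(-5.3093, 12.3556, 47.3000°)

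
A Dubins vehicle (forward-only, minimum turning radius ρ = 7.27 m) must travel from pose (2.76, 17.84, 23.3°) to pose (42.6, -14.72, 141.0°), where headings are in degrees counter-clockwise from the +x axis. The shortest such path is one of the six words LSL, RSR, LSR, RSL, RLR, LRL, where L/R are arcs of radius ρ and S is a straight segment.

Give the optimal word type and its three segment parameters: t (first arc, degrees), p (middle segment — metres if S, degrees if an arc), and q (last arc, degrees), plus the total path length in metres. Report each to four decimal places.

RSR: t = 49.2697°, p = 46.2051 m, q = 193.0303°, L = 76.9494 m

Let ψ = atan2(Δy, Δx) = atan2(-32.56, 39.84) = -39.2581° be the start→goal bearing.
Normalize: d = |goal − start| / ρ = 51.452689/7.27 = 7.077399, α = (θ_start − ψ) mod 360° = 62.5581° = 1.091844 rad, β = (θ_goal − ψ) mod 360° = 180.2581° = 3.146097 rad.
Common terms: sin α = 0.887478, cos α = 0.460849, sin β = -0.004504, cos β = -0.999990, cos(α−β) = -0.464842, d² = 50.089573. Work in radians in the unit-radius frame; every candidate has L = ρ·(t + p + q).
LSL: p² = 2 + d² − 2cos(α−β) + 2d(sin α − sin β) = 65.645088; p = √p² = 8.102166; φ = atan2(cos β − cos α, d + sin α − sin β) = -0.181294 rad; t = (φ − α) mod 2π = 5.010047 rad, q = (β − φ) mod 2π = 3.327391 rad → L = 7.27·(5.010047 + 8.102166 + 3.327391) = 7.27·16.439603 = 119.515917 m
RSR: p² = 2 + d² − 2cos(α−β) + 2d(sin β − sin α) = 40.393426; p = √p² = 6.355582; φ = atan2(cos α − cos β, d − sin α + sin β) = 0.231925 rad; t = (α − φ) mod 2π = 0.859919 rad, q = (φ − β) mod 2π = 3.369013 rad → L = 7.27·(0.859919 + 6.355582 + 3.369013) = 7.27·10.584515 = 76.949425 m
LSR: p² = d² − 2 + 2cos(α−β) + 2d(sin α + sin β) = 59.658211; p = √p² = 7.723873; φ = atan2(−cos α − cos β, d + sin α + sin β) − atan2(−2, p) = 0.320997 rad; t = (φ − α) mod 2π = 5.512338 rad, q = (φ − β) mod 2π = 3.458086 rad → L = 7.27·(5.512338 + 7.723873 + 3.458086) = 7.27·16.694297 = 121.367539 m
RSL: p² = d² − 2 + 2cos(α−β) − 2d(sin α + sin β) = 34.661567; p = √p² = 5.887408; φ = atan2(cos α + cos β, d − sin α − sin β) − atan2(2, p) = -0.414294 rad; t = (α − φ) mod 2π = 1.506139 rad, q = (β − φ) mod 2π = 3.560391 rad → L = 7.27·(1.506139 + 5.887408 + 3.560391) = 7.27·10.953937 = 79.635125 m
RLR: c = (6 − d² + 2cos(α−β) + 2d(sin α − sin β))/8 = -4.049178, |c| > 1 → infeasible
LRL: c = (6 − d² + 2cos(α−β) − 2d(sin α − sin β))/8 = -7.205636, |c| > 1 → infeasible
Shortest: RSR with L = 76.949425 m ≈ 76.9494 m
Convert RSR to answer units (arcs ×180/π): t = 0.859919·180/π = 49.2697°, p = ρ·p = 7.27·6.355582 = 46.2051 m, q = 3.369013·180/π = 193.0303°, L = 76.9494 m.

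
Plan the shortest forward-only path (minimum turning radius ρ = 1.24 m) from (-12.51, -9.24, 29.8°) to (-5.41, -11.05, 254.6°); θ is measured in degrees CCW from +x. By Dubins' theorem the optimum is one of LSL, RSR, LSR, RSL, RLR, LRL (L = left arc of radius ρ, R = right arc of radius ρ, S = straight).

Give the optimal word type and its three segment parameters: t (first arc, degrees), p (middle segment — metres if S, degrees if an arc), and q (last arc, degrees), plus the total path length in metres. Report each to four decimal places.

Let ψ = atan2(Δy, Δx) = atan2(-1.81, 7.10) = -14.3018° be the start→goal bearing.
Normalize: d = |goal − start| / ρ = 7.327080/1.24 = 5.908935, α = (θ_start − ψ) mod 360° = 44.1018° = 0.769721 rad, β = (θ_goal − ψ) mod 360° = 268.9018° = 4.693221 rad.
Common terms: sin α = 0.695935, cos α = 0.718105, sin β = -0.999816, cos β = -0.019167, cos(α−β) = -0.709571, d² = 34.915518. Work in radians in the unit-radius frame; every candidate has L = ρ·(t + p + q).
LSL: p² = 2 + d² − 2cos(α−β) + 2d(sin α − sin β) = 58.374828; p = √p² = 7.640342; φ = atan2(cos β − cos α, d + sin α − sin β) = -0.096648 rad; t = (φ − α) mod 2π = 5.416817 rad, q = (β − φ) mod 2π = 4.789869 rad → L = 1.24·(5.416817 + 7.640342 + 4.789869) = 1.24·17.847028 = 22.130314 m
RSR: p² = 2 + d² − 2cos(α−β) + 2d(sin β − sin α) = 18.294491; p = √p² = 4.277206; φ = atan2(cos α − cos β, d − sin α + sin β) = 0.173237 rad; t = (α − φ) mod 2π = 0.596484 rad, q = (φ − β) mod 2π = 1.763202 rad → L = 1.24·(0.596484 + 4.277206 + 1.763202) = 1.24·6.636891 = 8.229745 m
LSR: p² = d² − 2 + 2cos(α−β) + 2d(sin α + sin β) = 27.905145; p = √p² = 5.282532; φ = atan2(−cos α − cos β, d + sin α + sin β) − atan2(−2, p) = 0.237871 rad; t = (φ − α) mod 2π = 5.751335 rad, q = (φ − β) mod 2π = 1.827835 rad → L = 1.24·(5.751335 + 5.282532 + 1.827835) = 1.24·12.861703 = 15.948512 m
RSL: p² = d² − 2 + 2cos(α−β) − 2d(sin α + sin β) = 35.087607; p = √p² = 5.923479; φ = atan2(cos α + cos β, d − sin α − sin β) − atan2(2, p) = -0.213593 rad; t = (α − φ) mod 2π = 0.983314 rad, q = (β − φ) mod 2π = 4.906814 rad → L = 1.24·(0.983314 + 5.923479 + 4.906814) = 1.24·11.813607 = 14.648872 m
RLR: c = (6 − d² + 2cos(α−β) + 2d(sin α − sin β))/8 = -1.286811, |c| > 1 → infeasible
LRL: c = (6 − d² + 2cos(α−β) − 2d(sin α − sin β))/8 = -6.296853, |c| > 1 → infeasible
Shortest: RSR with L = 8.229745 m ≈ 8.2297 m
Convert RSR to answer units (arcs ×180/π): t = 0.596484·180/π = 34.1760°, p = ρ·p = 1.24·4.277206 = 5.3037 m, q = 1.763202·180/π = 101.0240°, L = 8.2297 m.

RSR: t = 34.1760°, p = 5.3037 m, q = 101.0240°, L = 8.2297 m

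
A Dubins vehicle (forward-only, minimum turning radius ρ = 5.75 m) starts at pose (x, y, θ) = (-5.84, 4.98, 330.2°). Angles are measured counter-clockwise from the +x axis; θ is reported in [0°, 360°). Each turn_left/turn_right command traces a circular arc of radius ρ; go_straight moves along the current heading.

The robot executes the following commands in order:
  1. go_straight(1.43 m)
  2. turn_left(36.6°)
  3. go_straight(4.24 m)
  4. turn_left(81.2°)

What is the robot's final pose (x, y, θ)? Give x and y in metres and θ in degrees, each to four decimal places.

set_pose: (x, y, θ) = (-5.8400, 4.9800, 330.2000°), ρ = 5.75
go_straight(1.43): x += 1.43·cos θ, y += 1.43·sin θ → (-4.5991, 4.2693, 330.2000°)
turn_left(36.6°): centre at ρ to the left, rotate +36.6° → (-1.0607, 3.5494, 366.8000° ≡ 6.8000°)
go_straight(4.24): x += 4.24·cos θ, y += 4.24·sin θ → (3.1495, 4.0515, 6.8000°)
turn_left(81.2°): centre at ρ to the left, rotate +81.2° → (8.2152, 9.5603, 88.0000°)

(8.2152, 9.5603, 88.0000°)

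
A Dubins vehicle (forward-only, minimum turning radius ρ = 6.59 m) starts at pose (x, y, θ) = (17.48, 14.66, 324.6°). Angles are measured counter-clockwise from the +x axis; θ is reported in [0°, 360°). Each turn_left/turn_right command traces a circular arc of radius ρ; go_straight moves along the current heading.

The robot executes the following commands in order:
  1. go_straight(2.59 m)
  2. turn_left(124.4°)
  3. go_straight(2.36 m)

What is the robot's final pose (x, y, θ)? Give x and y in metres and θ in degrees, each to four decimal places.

(30.0388, 20.7760, 89.0000°)

set_pose: (x, y, θ) = (17.4800, 14.6600, 324.6000°), ρ = 6.59
go_straight(2.59): x += 2.59·cos θ, y += 2.59·sin θ → (19.5912, 13.1597, 324.6000°)
turn_left(124.4°): centre at ρ to the left, rotate +124.4° → (29.9976, 18.4163, 449.0000° ≡ 89.0000°)
go_straight(2.36): x += 2.36·cos θ, y += 2.36·sin θ → (30.0388, 20.7760, 89.0000°)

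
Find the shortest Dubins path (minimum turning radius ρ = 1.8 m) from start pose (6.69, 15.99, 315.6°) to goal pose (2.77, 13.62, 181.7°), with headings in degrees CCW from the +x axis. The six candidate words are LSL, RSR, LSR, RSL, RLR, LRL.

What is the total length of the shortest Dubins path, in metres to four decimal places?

7.0339 m

Let ψ = atan2(Δy, Δx) = atan2(-2.37, -3.92) = -148.8432° be the start→goal bearing.
Normalize: d = |goal − start| / ρ = 4.580753/1.8 = 2.544863, α = (θ_start − ψ) mod 360° = 104.4432° = 1.822877 rad, β = (θ_goal − ψ) mod 360° = 330.5432° = 5.769067 rad.
Common terms: sin α = 0.968395, cos α = -0.249420, sin β = -0.491767, cos β = 0.870727, cos(α−β) = -0.693402, d² = 6.476327. Work in radians in the unit-radius frame; every candidate has L = ρ·(t + p + q).
LSL: p² = 2 + d² − 2cos(α−β) + 2d(sin α − sin β) = 17.294959; p = √p² = 4.158721; φ = atan2(cos β − cos α, d + sin α − sin β) = 0.272717 rad; t = (φ − α) mod 2π = 4.733025 rad, q = (β − φ) mod 2π = 5.496350 rad → L = 1.8·(4.733025 + 4.158721 + 5.496350) = 1.8·14.388096 = 25.898572 m
RSR: p² = 2 + d² − 2cos(α−β) + 2d(sin β − sin α) = 2.431302; p = √p² = 1.559263; φ = atan2(cos α − cos β, d − sin α + sin β) = -0.801473 rad; t = (α − φ) mod 2π = 2.624351 rad, q = (φ − β) mod 2π = 5.995830 rad → L = 1.8·(2.624351 + 1.559263 + 5.995830) = 1.8·10.179445 = 18.323000 m
LSR: p² = d² − 2 + 2cos(α−β) + 2d(sin α + sin β) = 5.515429; p = √p² = 2.348495; φ = atan2(−cos α − cos β, d + sin α + sin β) − atan2(−2, p) = 0.502625 rad; t = (φ − α) mod 2π = 4.962933 rad, q = (φ − β) mod 2π = 1.016744 rad → L = 1.8·(4.962933 + 2.348495 + 1.016744) = 1.8·8.328172 = 14.990709 m
RSL: p² = d² − 2 + 2cos(α−β) − 2d(sin α + sin β) = 0.663618; p = √p² = 0.814627; φ = atan2(cos α + cos β, d − sin α − sin β) − atan2(2, p) = -0.892173 rad; t = (α − φ) mod 2π = 2.715051 rad, q = (β − φ) mod 2π = 0.378055 rad → L = 1.8·(2.715051 + 0.814627 + 0.378055) = 1.8·3.907733 = 7.033919 m
RLR: c = (6 − d² + 2cos(α−β) + 2d(sin α − sin β))/8 = 0.696087; p = 2π − arccos c = 5.482322 rad; φ = atan2(cos α − cos β, d − sin α + sin β) = -0.801473 rad; t = (α − φ + p/2) mod 2π = 5.365512 rad, q = (α − β − t + p) mod 2π = 2.453806 rad → L = 1.8·(5.365512 + 5.482322 + 2.453806) = 1.8·13.301640 = 23.942952 m
LRL: c = (6 − d² + 2cos(α−β) − 2d(sin α − sin β))/8 = -1.161870, |c| > 1 → infeasible
Shortest: RSL with L = 7.033919 m ≈ 7.0339 m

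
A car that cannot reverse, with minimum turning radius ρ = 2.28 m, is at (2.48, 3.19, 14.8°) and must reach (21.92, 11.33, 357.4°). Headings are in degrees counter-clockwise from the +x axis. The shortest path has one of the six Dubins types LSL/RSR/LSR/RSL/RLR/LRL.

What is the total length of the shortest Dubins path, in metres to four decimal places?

21.1104 m

Let ψ = atan2(Δy, Δx) = atan2(8.14, 19.44) = 22.7202° be the start→goal bearing.
Normalize: d = |goal − start| / ρ = 21.075417/2.28 = 9.243604, α = (θ_start − ψ) mod 360° = 352.0798° = 6.144951 rad, β = (θ_goal − ψ) mod 360° = 334.6798° = 5.841264 rad.
Common terms: sin α = -0.137795, cos α = 0.990461, sin β = -0.427677, cos β = 0.903931, cos(α−β) = 0.954240, d² = 85.444214. Work in radians in the unit-radius frame; every candidate has L = ρ·(t + p + q).
LSL: p² = 2 + d² − 2cos(α−β) + 2d(sin α − sin β) = 90.894856; p = √p² = 9.533879; φ = atan2(cos β − cos α, d + sin α − sin β) = -0.009076 rad; t = (φ − α) mod 2π = 0.129158 rad, q = (β − φ) mod 2π = 5.850340 rad → L = 2.28·(0.129158 + 9.533879 + 5.850340) = 2.28·15.513377 = 35.370500 m
RSR: p² = 2 + d² − 2cos(α−β) + 2d(sin β − sin α) = 80.176610; p = √p² = 8.954139; φ = atan2(cos α − cos β, d − sin α + sin β) = 0.009664 rad; t = (α − φ) mod 2π = 6.135287 rad, q = (φ − β) mod 2π = 0.451585 rad → L = 2.28·(6.135287 + 8.954139 + 0.451585) = 2.28·15.541012 = 35.433507 m
LSR: p² = d² − 2 + 2cos(α−β) + 2d(sin α + sin β) = 74.898700; p = √p² = 8.654403; φ = atan2(−cos α − cos β, d + sin α + sin β) − atan2(−2, p) = 0.012186 rad; t = (φ − α) mod 2π = 0.150420 rad, q = (φ − β) mod 2π = 0.454108 rad → L = 2.28·(0.150420 + 8.654403 + 0.454108) = 2.28·9.258931 = 21.110363 m
RSL: p² = d² − 2 + 2cos(α−β) − 2d(sin α + sin β) = 95.806689; p = √p² = 9.788089; φ = atan2(cos α + cos β, d − sin α − sin β) − atan2(2, p) = -0.010778 rad; t = (α − φ) mod 2π = 6.155729 rad, q = (β − φ) mod 2π = 5.852041 rad → L = 2.28·(6.155729 + 9.788089 + 5.852041) = 2.28·21.795859 = 49.694559 m
RLR: c = (6 − d² + 2cos(α−β) + 2d(sin α − sin β))/8 = -9.022076, |c| > 1 → infeasible
LRL: c = (6 − d² + 2cos(α−β) − 2d(sin α − sin β))/8 = -10.361857, |c| > 1 → infeasible
Shortest: LSR with L = 21.110363 m ≈ 21.1104 m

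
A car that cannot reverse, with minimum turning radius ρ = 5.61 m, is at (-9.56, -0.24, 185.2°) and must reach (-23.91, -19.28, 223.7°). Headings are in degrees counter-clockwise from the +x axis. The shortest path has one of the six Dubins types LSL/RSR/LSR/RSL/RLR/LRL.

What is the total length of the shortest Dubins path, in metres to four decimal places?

24.4697 m

Let ψ = atan2(Δy, Δx) = atan2(-19.04, -14.35) = -127.0045° be the start→goal bearing.
Normalize: d = |goal − start| / ρ = 23.842066/5.61 = 4.249923, α = (θ_start − ψ) mod 360° = 312.2045° = 5.448996 rad, β = (θ_goal − ψ) mod 360° = 350.7045° = 6.120948 rad.
Common terms: sin α = -0.740752, cos α = 0.671778, sin β = -0.161527, cos β = 0.986868, cos(α−β) = 0.782608, d² = 18.061842. Work in radians in the unit-radius frame; every candidate has L = ρ·(t + p + q).
LSL: p² = 2 + d² − 2cos(α−β) + 2d(sin α − sin β) = 13.573300; p = √p² = 3.684196; φ = atan2(cos β − cos α, d + sin α − sin β) = 0.085629 rad; t = (φ − α) mod 2π = 0.919819 rad, q = (β − φ) mod 2π = 6.035318 rad → L = 5.61·(0.919819 + 3.684196 + 6.035318) = 5.61·10.639333 = 59.686658 m
RSR: p² = 2 + d² − 2cos(α−β) + 2d(sin β − sin α) = 23.419952; p = √p² = 4.839416; φ = atan2(cos α − cos β, d − sin α + sin β) = -0.065155 rad; t = (α − φ) mod 2π = 5.514151 rad, q = (φ − β) mod 2π = 0.097082 rad → L = 5.61·(5.514151 + 4.839416 + 0.097082) = 5.61·10.450650 = 58.628147 m
LSR: p² = d² − 2 + 2cos(α−β) + 2d(sin α + sin β) = 9.957827; p = √p² = 3.155603; φ = atan2(−cos α − cos β, d + sin α + sin β) − atan2(−2, p) = 0.104883 rad; t = (φ − α) mod 2π = 0.939072 rad, q = (φ − β) mod 2π = 0.267121 rad → L = 5.61·(0.939072 + 3.155603 + 0.267121) = 5.61·4.361796 = 24.469673 m
RSL: p² = d² − 2 + 2cos(α−β) − 2d(sin α + sin β) = 25.296290; p = √p² = 5.029542; φ = atan2(cos α + cos β, d − sin α − sin β) − atan2(2, p) = -0.067027 rad; t = (α − φ) mod 2π = 5.516023 rad, q = (β − φ) mod 2π = 6.187975 rad → L = 5.61·(5.516023 + 5.029542 + 6.187975) = 5.61·16.733539 = 93.875155 m
RLR: c = (6 − d² + 2cos(α−β) + 2d(sin α − sin β))/8 = -1.927494, |c| > 1 → infeasible
LRL: c = (6 − d² + 2cos(α−β) − 2d(sin α − sin β))/8 = -0.696662; p = 2π − arccos c = 3.941654 rad; φ = atan2(cos β − cos α, d + sin α − sin β) = 0.085629 rad; t = (φ − α + p/2) mod 2π = 2.890646 rad, q = (β − α − t + p) mod 2π = 1.722960 rad → L = 5.61·(2.890646 + 3.941654 + 1.722960) = 5.61·8.555260 = 47.995011 m
Shortest: LSR with L = 24.469673 m ≈ 24.4697 m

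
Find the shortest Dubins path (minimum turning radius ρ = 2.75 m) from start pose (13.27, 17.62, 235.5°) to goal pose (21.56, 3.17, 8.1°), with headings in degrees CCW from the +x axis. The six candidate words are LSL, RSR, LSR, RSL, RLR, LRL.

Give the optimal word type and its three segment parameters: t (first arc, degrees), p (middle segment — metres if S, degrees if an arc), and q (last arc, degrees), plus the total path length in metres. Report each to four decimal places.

LSL: t = 63.4955°, p = 11.6272 m, q = 69.1045°, L = 17.9915 m

Let ψ = atan2(Δy, Δx) = atan2(-14.45, 8.29) = -60.1570° be the start→goal bearing.
Normalize: d = |goal − start| / ρ = 16.659130/2.75 = 6.057865, α = (θ_start − ψ) mod 360° = 295.6570° = 5.160188 rad, β = (θ_goal − ψ) mod 360° = 68.2570° = 1.191309 rad.
Common terms: sin α = -0.901402, cos α = 0.432983, sin β = 0.928855, cos β = 0.370444, cos(α−β) = -0.676876, d² = 36.697732. Work in radians in the unit-radius frame; every candidate has L = ρ·(t + p + q).
LSL: p² = 2 + d² − 2cos(α−β) + 2d(sin α − sin β) = 17.876583; p = √p² = 4.228071; φ = atan2(cos β − cos α, d + sin α − sin β) = -0.014792 rad; t = (φ − α) mod 2π = 1.108205 rad, q = (β − φ) mod 2π = 1.206101 rad → L = 2.75·(1.108205 + 4.228071 + 1.206101) = 2.75·6.542377 = 17.991538 m
RSR: p² = 2 + d² − 2cos(α−β) + 2d(sin β − sin α) = 62.226385; p = √p² = 7.888370; φ = atan2(cos α − cos β, d − sin α + sin β) = 0.007928 rad; t = (α − φ) mod 2π = 5.152260 rad, q = (φ − β) mod 2π = 5.099804 rad → L = 2.75·(5.152260 + 7.888370 + 5.099804) = 2.75·18.140434 = 49.886194 m
LSR: p² = d² − 2 + 2cos(α−β) + 2d(sin α + sin β) = 33.676589; p = √p² = 5.803153; φ = atan2(−cos α − cos β, d + sin α + sin β) − atan2(−2, p) = 0.200624 rad; t = (φ − α) mod 2π = 1.323621 rad, q = (φ − β) mod 2π = 5.292500 rad → L = 2.75·(1.323621 + 5.803153 + 5.292500) = 2.75·12.419275 = 34.153005 m
RSL: p² = d² − 2 + 2cos(α−β) − 2d(sin α + sin β) = 33.011372; p = √p² = 5.745552; φ = atan2(cos α + cos β, d − sin α − sin β) − atan2(2, p) = -0.202528 rad; t = (α − φ) mod 2π = 5.362716 rad, q = (β − φ) mod 2π = 1.393837 rad → L = 2.75·(5.362716 + 5.745552 + 1.393837) = 2.75·12.502106 = 34.380790 m
RLR: c = (6 − d² + 2cos(α−β) + 2d(sin α − sin β))/8 = -6.778298, |c| > 1 → infeasible
LRL: c = (6 − d² + 2cos(α−β) − 2d(sin α − sin β))/8 = -1.234573, |c| > 1 → infeasible
Shortest: LSL with L = 17.991538 m ≈ 17.9915 m
Convert LSL to answer units (arcs ×180/π): t = 1.108205·180/π = 63.4955°, p = ρ·p = 2.75·4.228071 = 11.6272 m, q = 1.206101·180/π = 69.1045°, L = 17.9915 m.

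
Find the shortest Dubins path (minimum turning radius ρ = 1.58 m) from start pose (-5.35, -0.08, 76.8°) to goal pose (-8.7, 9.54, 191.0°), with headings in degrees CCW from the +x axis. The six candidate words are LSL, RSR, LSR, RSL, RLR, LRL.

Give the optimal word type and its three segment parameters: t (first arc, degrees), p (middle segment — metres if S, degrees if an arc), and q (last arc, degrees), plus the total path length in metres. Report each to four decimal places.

LSL: t = 24.2855°, p = 7.8548 m, q = 89.9145°, L = 11.0040 m

Let ψ = atan2(Δy, Δx) = atan2(9.62, -3.35) = 109.1998° be the start→goal bearing.
Normalize: d = |goal − start| / ρ = 10.186604/1.58 = 6.447218, α = (θ_start − ψ) mod 360° = 327.6002° = 5.717702 rad, β = (θ_goal − ψ) mod 360° = 81.8002° = 1.427683 rad.
Common terms: sin α = -0.535824, cos α = 0.844330, sin β = 0.989777, cos β = 0.142625, cos(α−β) = -0.409923, d² = 41.566616. Work in radians in the unit-radius frame; every candidate has L = ρ·(t + p + q).
LSL: p² = 2 + d² − 2cos(α−β) + 2d(sin α − sin β) = 24.714705; p = √p² = 4.971389; φ = atan2(cos β − cos α, d + sin α − sin β) = -0.141622 rad; t = (φ − α) mod 2π = 0.423862 rad, q = (β − φ) mod 2π = 1.569304 rad → L = 1.58·(0.423862 + 4.971389 + 1.569304) = 1.58·6.964555 = 11.003996 m
RSR: p² = 2 + d² − 2cos(α−β) + 2d(sin β − sin α) = 64.058219; p = √p² = 8.003638; φ = atan2(cos α − cos β, d − sin α + sin β) = 0.087786 rad; t = (α − φ) mod 2π = 5.629916 rad, q = (φ − β) mod 2π = 4.943288 rad → L = 1.58·(5.629916 + 8.003638 + 4.943288) = 1.58·18.576842 = 29.351411 m
LSR: p² = d² − 2 + 2cos(α−β) + 2d(sin α + sin β) = 44.600237; p = √p² = 6.678341; φ = atan2(−cos α − cos β, d + sin α + sin β) − atan2(−2, p) = 0.148926 rad; t = (φ − α) mod 2π = 0.714409 rad, q = (φ − β) mod 2π = 5.004428 rad → L = 1.58·(0.714409 + 6.678341 + 5.004428) = 1.58·12.397179 = 19.587542 m
RSL: p² = d² − 2 + 2cos(α−β) − 2d(sin α + sin β) = 32.893303; p = √p² = 5.735268; φ = atan2(cos α + cos β, d − sin α − sin β) − atan2(2, p) = -0.172321 rad; t = (α − φ) mod 2π = 5.890023 rad, q = (β − φ) mod 2π = 1.600004 rad → L = 1.58·(5.890023 + 5.735268 + 1.600004) = 1.58·13.225296 = 20.895967 m
RLR: c = (6 − d² + 2cos(α−β) + 2d(sin α − sin β))/8 = -7.007277, |c| > 1 → infeasible
LRL: c = (6 − d² + 2cos(α−β) − 2d(sin α − sin β))/8 = -2.089338, |c| > 1 → infeasible
Shortest: LSL with L = 11.003996 m ≈ 11.0040 m
Convert LSL to answer units (arcs ×180/π): t = 0.423862·180/π = 24.2855°, p = ρ·p = 1.58·4.971389 = 7.8548 m, q = 1.569304·180/π = 89.9145°, L = 11.0040 m.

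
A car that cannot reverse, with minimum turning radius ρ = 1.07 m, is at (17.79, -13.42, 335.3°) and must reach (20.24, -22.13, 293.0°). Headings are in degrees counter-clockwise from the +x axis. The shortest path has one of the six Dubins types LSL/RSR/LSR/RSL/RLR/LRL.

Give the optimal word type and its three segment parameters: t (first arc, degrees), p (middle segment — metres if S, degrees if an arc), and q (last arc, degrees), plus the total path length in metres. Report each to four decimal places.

RSL: t = 52.3289°, p = 8.0044 m, q = 10.0289°, L = 9.1689 m

Let ψ = atan2(Δy, Δx) = atan2(-8.71, 2.45) = -74.2895° be the start→goal bearing.
Normalize: d = |goal − start| / ρ = 9.048016/1.07 = 8.456090, α = (θ_start − ψ) mod 360° = 49.5895° = 0.865499 rad, β = (θ_goal − ψ) mod 360° = 7.2895° = 0.127225 rad.
Common terms: sin α = 0.761419, cos α = 0.648260, sin β = 0.126882, cos β = 0.991918, cos(α−β) = 0.739631, d² = 71.505459. Work in radians in the unit-radius frame; every candidate has L = ρ·(t + p + q).
LSL: p² = 2 + d² − 2cos(α−β) + 2d(sin α − sin β) = 82.757600; p = √p² = 9.097120; φ = atan2(cos β − cos α, d + sin α − sin β) = 0.037786 rad; t = (φ − α) mod 2π = 5.455472 rad, q = (β − φ) mod 2π = 0.089439 rad → L = 1.07·(5.455472 + 9.097120 + 0.089439) = 1.07·14.642031 = 15.666974 m
RSR: p² = 2 + d² − 2cos(α−β) + 2d(sin β − sin α) = 61.294794; p = √p² = 7.829099; φ = atan2(cos α − cos β, d − sin α + sin β) = -0.043909 rad; t = (α − φ) mod 2π = 0.909408 rad, q = (φ − β) mod 2π = 6.112051 rad → L = 1.07·(0.909408 + 7.829099 + 6.112051) = 1.07·14.850559 = 15.890098 m
LSR: p² = d² − 2 + 2cos(α−β) + 2d(sin α + sin β) = 86.007830; p = √p² = 9.274041; φ = atan2(−cos α − cos β, d + sin α + sin β) − atan2(−2, p) = 0.038647 rad; t = (φ − α) mod 2π = 5.456333 rad, q = (φ − β) mod 2π = 6.194608 rad → L = 1.07·(5.456333 + 9.274041 + 6.194608) = 1.07·20.924982 = 22.389731 m
RSL: p² = d² − 2 + 2cos(α−β) − 2d(sin α + sin β) = 55.961613; p = √p² = 7.480749; φ = atan2(cos α + cos β, d − sin α − sin β) − atan2(2, p) = -0.047812 rad; t = (α − φ) mod 2π = 0.913312 rad, q = (β − φ) mod 2π = 0.175037 rad → L = 1.07·(0.913312 + 7.480749 + 0.175037) = 1.07·8.569099 = 9.168936 m
RLR: c = (6 − d² + 2cos(α−β) + 2d(sin α − sin β))/8 = -6.661849, |c| > 1 → infeasible
LRL: c = (6 − d² + 2cos(α−β) − 2d(sin α − sin β))/8 = -9.344700, |c| > 1 → infeasible
Shortest: RSL with L = 9.168936 m ≈ 9.1689 m
Convert RSL to answer units (arcs ×180/π): t = 0.913312·180/π = 52.3289°, p = ρ·p = 1.07·7.480749 = 8.0044 m, q = 0.175037·180/π = 10.0289°, L = 9.1689 m.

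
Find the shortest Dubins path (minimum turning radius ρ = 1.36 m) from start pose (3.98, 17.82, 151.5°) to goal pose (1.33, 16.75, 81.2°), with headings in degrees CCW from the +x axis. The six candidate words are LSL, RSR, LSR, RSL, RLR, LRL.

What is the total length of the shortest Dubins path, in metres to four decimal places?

10.2381 m

Let ψ = atan2(Δy, Δx) = atan2(-1.07, -2.65) = -158.0124° be the start→goal bearing.
Normalize: d = |goal − start| / ρ = 2.857866/1.36 = 2.101372, α = (θ_start − ψ) mod 360° = 309.5124° = 5.402011 rad, β = (θ_goal − ψ) mod 360° = 239.2124° = 4.175045 rad.
Common terms: sin α = -0.771486, cos α = 0.636246, sin β = -0.859071, cos β = -0.511856, cos(α−β) = 0.337095, d² = 4.415766. Work in radians in the unit-radius frame; every candidate has L = ρ·(t + p + q).
LSL: p² = 2 + d² − 2cos(α−β) + 2d(sin α − sin β) = 6.109671; p = √p² = 2.471775; φ = atan2(cos β − cos α, d + sin α − sin β) = -0.483053 rad; t = (φ − α) mod 2π = 0.398121 rad, q = (β − φ) mod 2π = 4.658098 rad → L = 1.36·(0.398121 + 2.471775 + 4.658098) = 1.36·7.527994 = 10.238071 m
RSR: p² = 2 + d² − 2cos(α−β) + 2d(sin β − sin α) = 5.373479; p = √p² = 2.318077; φ = atan2(cos α − cos β, d − sin α + sin β) = 0.518160 rad; t = (α − φ) mod 2π = 4.883852 rad, q = (φ − β) mod 2π = 2.626300 rad → L = 1.36·(4.883852 + 2.318077 + 2.626300) = 1.36·9.828228 = 13.366391 m
LSR: p² = d² − 2 + 2cos(α−β) + 2d(sin α + sin β) = -3.762861 < 0 → infeasible
RSL: p² = d² − 2 + 2cos(α−β) − 2d(sin α + sin β) = 9.942773; p = √p² = 3.153216; φ = atan2(cos α + cos β, d − sin α − sin β) − atan2(2, p) = -0.531921 rad; t = (α − φ) mod 2π = 5.933932 rad, q = (β − φ) mod 2π = 4.706966 rad → L = 1.36·(5.933932 + 3.153216 + 4.706966) = 1.36·13.794114 = 18.759995 m
RLR: c = (6 − d² + 2cos(α−β) + 2d(sin α − sin β))/8 = 0.328315; p = 2π − arccos c = 5.046908 rad; φ = atan2(cos α − cos β, d − sin α + sin β) = 0.518160 rad; t = (α − φ + p/2) mod 2π = 1.124120 rad, q = (α − β − t + p) mod 2π = 5.149754 rad → L = 1.36·(1.124120 + 5.046908 + 5.149754) = 1.36·11.320783 = 15.396265 m
LRL: c = (6 − d² + 2cos(α−β) − 2d(sin α − sin β))/8 = 0.236291; p = 2π − arccos c = 4.950936 rad; φ = atan2(cos β − cos α, d + sin α − sin β) = -0.483053 rad; t = (φ − α + p/2) mod 2π = 2.873589 rad, q = (β − α − t + p) mod 2π = 0.850380 rad → L = 1.36·(2.873589 + 4.950936 + 0.850380) = 1.36·8.674906 = 11.797872 m
Shortest: LSL with L = 10.238071 m ≈ 10.2381 m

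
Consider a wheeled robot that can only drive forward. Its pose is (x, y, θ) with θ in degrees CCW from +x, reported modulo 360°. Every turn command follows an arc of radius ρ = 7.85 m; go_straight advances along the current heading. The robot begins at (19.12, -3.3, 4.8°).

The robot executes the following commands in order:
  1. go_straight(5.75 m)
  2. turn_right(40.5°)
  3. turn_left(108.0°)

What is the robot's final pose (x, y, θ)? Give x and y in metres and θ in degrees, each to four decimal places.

(42.1467, -0.2783, 72.3000°)

set_pose: (x, y, θ) = (19.1200, -3.3000, 4.8000°), ρ = 7.85
go_straight(5.75): x += 5.75·cos θ, y += 5.75·sin θ → (24.8498, -2.8189, 4.8000°)
turn_right(40.5°): centre at ρ to the right, rotate −40.5° → (30.0875, -4.2665, -35.7000° ≡ 324.3000°)
turn_left(108.0°): centre at ρ to the left, rotate +108.0° → (42.1467, -0.2783, 432.3000° ≡ 72.3000°)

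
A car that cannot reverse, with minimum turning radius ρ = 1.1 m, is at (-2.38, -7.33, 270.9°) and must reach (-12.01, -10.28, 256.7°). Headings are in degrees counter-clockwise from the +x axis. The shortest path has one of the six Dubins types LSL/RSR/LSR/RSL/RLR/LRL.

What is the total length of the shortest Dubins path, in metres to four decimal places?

10.7414 m

Let ψ = atan2(Δy, Δx) = atan2(-2.95, -9.63) = -162.9684° be the start→goal bearing.
Normalize: d = |goal − start| / ρ = 10.071713/1.1 = 9.156103, α = (θ_start − ψ) mod 360° = 73.8684° = 1.289246 rad, β = (θ_goal − ψ) mod 360° = 59.6684° = 1.041410 rad.
Common terms: sin α = 0.960626, cos α = 0.277845, sin β = 0.863117, cos β = 0.505004, cos(α−β) = 0.969445, d² = 83.834215. Work in radians in the unit-radius frame; every candidate has L = ρ·(t + p + q).
LSL: p² = 2 + d² − 2cos(α−β) + 2d(sin α − sin β) = 85.680929; p = √p² = 9.256399; φ = atan2(cos β − cos α, d + sin α − sin β) = 0.024543 rad; t = (φ − α) mod 2π = 5.018482 rad, q = (β − φ) mod 2π = 1.016866 rad → L = 1.1·(5.018482 + 9.256399 + 1.016866) = 1.1·15.291748 = 16.820923 m
RSR: p² = 2 + d² − 2cos(α−β) + 2d(sin β − sin α) = 82.109719; p = √p² = 9.061441; φ = atan2(cos α − cos β, d − sin α + sin β) = -0.025071 rad; t = (α − φ) mod 2π = 1.314318 rad, q = (φ − β) mod 2π = 5.216704 rad → L = 1.1·(1.314318 + 9.061441 + 5.216704) = 1.1·15.592463 = 17.151710 m
LSR: p² = d² − 2 + 2cos(α−β) + 2d(sin α + sin β) = 117.169859; p = √p² = 10.824503; φ = atan2(−cos α − cos β, d + sin α + sin β) − atan2(−2, p) = 0.111527 rad; t = (φ − α) mod 2π = 5.105466 rad, q = (φ − β) mod 2π = 5.353303 rad → L = 1.1·(5.105466 + 10.824503 + 5.353303) = 1.1·21.283272 = 23.411599 m
RSL: p² = d² − 2 + 2cos(α−β) − 2d(sin α + sin β) = 50.376352; p = √p² = 7.097630; φ = atan2(cos α + cos β, d − sin α − sin β) − atan2(2, p) = -0.168299 rad; t = (α − φ) mod 2π = 1.457545 rad, q = (β − φ) mod 2π = 1.209709 rad → L = 1.1·(1.457545 + 7.097630 + 1.209709) = 1.1·9.764884 = 10.741372 m
RLR: c = (6 − d² + 2cos(α−β) + 2d(sin α − sin β))/8 = -9.263715, |c| > 1 → infeasible
LRL: c = (6 − d² + 2cos(α−β) − 2d(sin α − sin β))/8 = -9.710116, |c| > 1 → infeasible
Shortest: RSL with L = 10.741372 m ≈ 10.7414 m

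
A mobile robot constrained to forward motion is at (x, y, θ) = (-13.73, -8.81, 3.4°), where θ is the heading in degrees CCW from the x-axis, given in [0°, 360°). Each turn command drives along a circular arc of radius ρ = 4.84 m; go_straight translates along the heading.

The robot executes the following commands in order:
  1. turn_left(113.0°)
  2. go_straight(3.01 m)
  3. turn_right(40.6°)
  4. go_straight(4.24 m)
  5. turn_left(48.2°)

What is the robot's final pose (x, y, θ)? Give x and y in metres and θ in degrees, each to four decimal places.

set_pose: (x, y, θ) = (-13.7300, -8.8100, 3.4000°), ρ = 4.84
turn_left(113.0°): centre at ρ to the left, rotate +113.0° → (-9.6818, -1.8265, 116.4000°)
go_straight(3.01): x += 3.01·cos θ, y += 3.01·sin θ → (-11.0201, 0.8696, 116.4000°)
turn_right(40.6°): centre at ρ to the right, rotate −40.6° → (-11.3770, 4.2089, 75.8000°)
go_straight(4.24): x += 4.24·cos θ, y += 4.24·sin θ → (-10.3369, 8.3194, 75.8000°)
turn_left(48.2°): centre at ρ to the left, rotate +48.2° → (-11.0165, 12.2132, 124.0000°)

(-11.0165, 12.2132, 124.0000°)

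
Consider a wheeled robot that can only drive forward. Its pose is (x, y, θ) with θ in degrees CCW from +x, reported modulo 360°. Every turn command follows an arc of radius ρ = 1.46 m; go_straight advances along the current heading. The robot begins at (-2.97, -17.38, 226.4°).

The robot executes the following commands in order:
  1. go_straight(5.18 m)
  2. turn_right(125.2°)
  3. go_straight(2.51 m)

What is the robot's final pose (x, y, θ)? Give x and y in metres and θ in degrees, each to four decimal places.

set_pose: (x, y, θ) = (-2.9700, -17.3800, 226.4000°), ρ = 1.46
go_straight(5.18): x += 5.18·cos θ, y += 5.18·sin θ → (-6.5422, -21.1312, 226.4000°)
turn_right(125.2°): centre at ρ to the right, rotate −125.2° → (-9.0317, -20.4079, 101.2000°)
go_straight(2.51): x += 2.51·cos θ, y += 2.51·sin θ → (-9.5192, -17.9458, 101.2000°)

(-9.5192, -17.9458, 101.2000°)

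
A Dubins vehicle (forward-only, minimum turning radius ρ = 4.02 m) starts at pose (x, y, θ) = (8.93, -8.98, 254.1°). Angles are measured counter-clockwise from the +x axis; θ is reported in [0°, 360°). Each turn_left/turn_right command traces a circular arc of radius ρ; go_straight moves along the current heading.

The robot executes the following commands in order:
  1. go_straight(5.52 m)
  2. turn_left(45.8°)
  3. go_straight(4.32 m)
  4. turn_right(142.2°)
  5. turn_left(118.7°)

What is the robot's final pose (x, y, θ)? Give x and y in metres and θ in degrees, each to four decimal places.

set_pose: (x, y, θ) = (8.9300, -8.9800, 254.1000°), ρ = 4.02
go_straight(5.52): x += 5.52·cos θ, y += 5.52·sin θ → (7.4177, -14.2888, 254.1000°)
turn_left(45.8°): centre at ρ to the left, rotate +45.8° → (7.7990, -17.3940, 299.9000°)
go_straight(4.32): x += 4.32·cos θ, y += 4.32·sin θ → (9.9525, -21.1390, 299.9000°)
turn_right(142.2°): centre at ρ to the right, rotate −142.2° → (4.9421, -26.8623, 157.7000°)
turn_left(118.7°): centre at ρ to the left, rotate +118.7° → (-0.5782, -31.0298, 276.4000°)

(-0.5782, -31.0298, 276.4000°)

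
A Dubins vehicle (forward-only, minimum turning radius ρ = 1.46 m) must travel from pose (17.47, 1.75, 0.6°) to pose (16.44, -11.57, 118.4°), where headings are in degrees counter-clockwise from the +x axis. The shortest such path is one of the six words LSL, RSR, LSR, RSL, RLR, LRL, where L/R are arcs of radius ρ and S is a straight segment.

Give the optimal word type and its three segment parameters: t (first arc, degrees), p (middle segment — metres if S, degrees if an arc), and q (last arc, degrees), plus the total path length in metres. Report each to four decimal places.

Let ψ = atan2(Δy, Δx) = atan2(-13.32, -1.03) = -94.4217° be the start→goal bearing.
Normalize: d = |goal − start| / ρ = 13.359764/1.46 = 9.150523, α = (θ_start − ψ) mod 360° = 95.0217° = 1.658442 rad, β = (θ_goal − ψ) mod 360° = 212.8217° = 3.714440 rad.
Common terms: sin α = 0.996162, cos α = -0.087534, sin β = -0.542027, cos β = -0.840361, cos(α−β) = -0.466387, d² = 83.732079. Work in radians in the unit-radius frame; every candidate has L = ρ·(t + p + q).
LSL: p² = 2 + d² − 2cos(α−β) + 2d(sin α − sin β) = 114.815313; p = √p² = 10.715191; φ = atan2(cos β − cos α, d + sin α − sin β) = -0.070316 rad; t = (φ − α) mod 2π = 4.554427 rad, q = (β − φ) mod 2π = 3.784756 rad → L = 1.46·(4.554427 + 10.715191 + 3.784756) = 1.46·19.054374 = 27.819386 m
RSR: p² = 2 + d² − 2cos(α−β) + 2d(sin β − sin α) = 58.514392; p = √p² = 7.649470; φ = atan2(cos α − cos β, d − sin α + sin β) = 0.098575 rad; t = (α − φ) mod 2π = 1.559867 rad, q = (φ − β) mod 2π = 2.667321 rad → L = 1.46·(1.559867 + 7.649470 + 2.667321) = 1.46·11.876657 = 17.339920 m
LSR: p² = d² − 2 + 2cos(α−β) + 2d(sin α + sin β) = 89.110445; p = √p² = 9.439833; φ = atan2(−cos α − cos β, d + sin α + sin β) − atan2(−2, p) = 0.305091 rad; t = (φ − α) mod 2π = 4.929834 rad, q = (φ − β) mod 2π = 2.873836 rad → L = 1.46·(4.929834 + 9.439833 + 2.873836) = 1.46·17.243503 = 25.175514 m
RSL: p² = d² − 2 + 2cos(α−β) − 2d(sin α + sin β) = 72.488167; p = √p² = 8.513998; φ = atan2(cos α + cos β, d − sin α − sin β) − atan2(2, p) = -0.337021 rad; t = (α − φ) mod 2π = 1.995463 rad, q = (β − φ) mod 2π = 4.051461 rad → L = 1.46·(1.995463 + 8.513998 + 4.051461) = 1.46·14.560922 = 21.258946 m
RLR: c = (6 − d² + 2cos(α−β) + 2d(sin α − sin β))/8 = -6.314299, |c| > 1 → infeasible
LRL: c = (6 − d² + 2cos(α−β) − 2d(sin α − sin β))/8 = -13.351914, |c| > 1 → infeasible
Shortest: RSR with L = 17.339920 m ≈ 17.3399 m
Convert RSR to answer units (arcs ×180/π): t = 1.559867·180/π = 89.3738°, p = ρ·p = 1.46·7.649470 = 11.1682 m, q = 2.667321·180/π = 152.8262°, L = 17.3399 m.

RSR: t = 89.3738°, p = 11.1682 m, q = 152.8262°, L = 17.3399 m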